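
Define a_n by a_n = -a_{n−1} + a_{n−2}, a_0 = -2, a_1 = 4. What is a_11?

With companion matrix M = [[-1, 1], [1, 0]], [a_n, a_{n−1}]ᵀ = M·[a_{n−1}, a_{n−2}]ᵀ, so [a_11, a_10]ᵀ = M^10·[a_1, a_0]ᵀ.
M^10 = [[89, -55], [-55, 34]], giving [a_11, a_10]ᵀ = [[466], [-288]].

466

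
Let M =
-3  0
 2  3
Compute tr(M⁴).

162

M² = [[9, 0], [0, 9]]
M³ = [[-27, 0], [18, 27]]
M⁴ = [[81, 0], [0, 81]]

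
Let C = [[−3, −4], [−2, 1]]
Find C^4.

[[321, 208], [104, 113]]

C^2 = [[17, 8], [4, 9]]
C^3 = [[−67, −60], [−30, −7]]
C^4 = [[321, 208], [104, 113]]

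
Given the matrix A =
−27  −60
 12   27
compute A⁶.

[[729, 0], [0, 729]]

tr A = 0 and det A = −9, so the characteristic polynomial is λ² − (0)λ + (−9) with roots 3 and −3.
Eigenvectors give P = [[−2, 5], [1, −2]] with P⁻¹ = [[2, 5], [1, 2]], and A = P·diag(3, −3)·P⁻¹.
Then A⁶ = P·diag(729, 729)·P⁻¹ = [[−1458, 3645], [729, −1458]] · [[2, 5], [1, 2]] = [[729, 0], [0, 729]].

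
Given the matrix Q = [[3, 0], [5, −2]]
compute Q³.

[[27, 0], [35, −8]]

tr Q = 1 and det Q = −6, so the characteristic polynomial is λ² − (1)λ + (−6) with roots −2 and 3.
Eigenvectors give P = [[0, −1], [1, −1]] with P⁻¹ = [[−1, 1], [−1, 0]], and Q = P·diag(−2, 3)·P⁻¹.
Then Q³ = P·diag(−8, 27)·P⁻¹ = [[0, −27], [−8, −27]] · [[−1, 1], [−1, 0]] = [[27, 0], [35, −8]].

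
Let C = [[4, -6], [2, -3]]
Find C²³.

C² = C (a projection; rank 1, trace 1), so C²³ = C.

[[4, -6], [2, -3]]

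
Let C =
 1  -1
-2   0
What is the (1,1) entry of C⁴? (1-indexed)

C² = [[3, -1], [-2, 2]]
C³ = [[5, -3], [-6, 2]]
C⁴ = [[11, -5], [-10, 6]]

11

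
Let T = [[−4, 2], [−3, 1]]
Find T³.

tr T = −3 and det T = 2, so the characteristic polynomial is λ² − (−3)λ + (2) with roots −2 and −1.
Eigenvectors give P = [[1, −2], [1, −3]] with P⁻¹ = [[3, −2], [1, −1]], and T = P·diag(−2, −1)·P⁻¹.
Then T³ = P·diag(−8, −1)·P⁻¹ = [[−8, 2], [−8, 3]] · [[3, −2], [1, −1]] = [[−22, 14], [−21, 13]].

[[−22, 14], [−21, 13]]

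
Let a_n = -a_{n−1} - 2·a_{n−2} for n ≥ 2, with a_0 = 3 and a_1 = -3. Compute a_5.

-15

With companion matrix C = [[-1, -2], [1, 0]], [a_n, a_{n−1}]ᵀ = C·[a_{n−1}, a_{n−2}]ᵀ, so [a_5, a_4]ᵀ = C⁴·[a_1, a_0]ᵀ.
C⁴ = [[-1, -6], [3, 2]], giving [a_5, a_4]ᵀ = [[-15], [-3]].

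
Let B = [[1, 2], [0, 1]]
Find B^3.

B = I + N where N = [[0, 2], [0, 0]] is strictly upper-triangular, so N^2 = 0.
(I + N)^3 = I + 3·N = [[1, 6], [0, 1]].

[[1, 6], [0, 1]]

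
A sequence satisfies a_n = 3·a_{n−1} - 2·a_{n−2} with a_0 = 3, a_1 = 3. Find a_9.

With companion matrix B = [[3, -2], [1, 0]], [a_n, a_{n−1}]ᵀ = B·[a_{n−1}, a_{n−2}]ᵀ, so [a_9, a_8]ᵀ = B⁸·[a_1, a_0]ᵀ.
B⁸ = [[511, -510], [255, -254]], giving [a_9, a_8]ᵀ = [[3], [3]].

3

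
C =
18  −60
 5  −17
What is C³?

[[132, −420], [35, −113]]

tr C = 1 and det C = −6, so the characteristic polynomial is λ² − (1)λ + (−6) with roots 3 and −2.
Eigenvectors give P = [[4, 3], [1, 1]] with P⁻¹ = [[1, −3], [−1, 4]], and C = P·diag(3, −2)·P⁻¹.
Then C³ = P·diag(27, −8)·P⁻¹ = [[108, −24], [27, −8]] · [[1, −3], [−1, 4]] = [[132, −420], [35, −113]].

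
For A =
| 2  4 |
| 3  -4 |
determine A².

[[16, -8], [-6, 28]]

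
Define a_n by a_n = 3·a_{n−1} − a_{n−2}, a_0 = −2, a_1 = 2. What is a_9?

With companion matrix C = [[3, −1], [1, 0]], [a_n, a_{n−1}]ᵀ = C·[a_{n−1}, a_{n−2}]ᵀ, so [a_9, a_8]ᵀ = C^8·[a_1, a_0]ᵀ.
C^8 = [[2584, −987], [987, −377]], giving [a_9, a_8]ᵀ = [[7142], [2728]].

7142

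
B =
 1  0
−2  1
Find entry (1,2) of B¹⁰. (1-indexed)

0

B = I + N where N = [[0, 0], [−2, 0]] is strictly lower-triangular, so N² = 0.
(I + N)¹⁰ = I + 10·N = [[1, 0], [−20, 1]].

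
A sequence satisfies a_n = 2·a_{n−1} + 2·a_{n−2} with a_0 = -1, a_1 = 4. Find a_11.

59712

With companion matrix B = [[2, 2], [1, 0]], [a_n, a_{n−1}]ᵀ = B·[a_{n−1}, a_{n−2}]ᵀ, so [a_11, a_10]ᵀ = B^10·[a_1, a_0]ᵀ.
B^10 = [[18272, 13376], [6688, 4896]], giving [a_11, a_10]ᵀ = [[59712], [21856]].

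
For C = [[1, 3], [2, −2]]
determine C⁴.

C² = [[7, −3], [−2, 10]]
C³ = [[1, 27], [18, −26]]
C⁴ = [[55, −51], [−34, 106]]

[[55, −51], [−34, 106]]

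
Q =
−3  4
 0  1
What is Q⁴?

Q² = [[9, −8], [0, 1]]
Q³ = [[−27, 28], [0, 1]]
Q⁴ = [[81, −80], [0, 1]]

[[81, −80], [0, 1]]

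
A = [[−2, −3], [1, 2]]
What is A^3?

A² = I (check: tr A = 0 and det A = −1), so A^3 = A since 3 is odd.

[[−2, −3], [1, 2]]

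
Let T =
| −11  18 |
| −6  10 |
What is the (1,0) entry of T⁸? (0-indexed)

510

tr T = −1 and det T = −2, so the characteristic polynomial is λ² − (−1)λ + (−2) with roots −2 and 1.
Eigenvectors give P = [[2, −3], [1, −2]] with P⁻¹ = [[2, −3], [1, −2]], and T = P·diag(−2, 1)·P⁻¹.
Then T⁸ = P·diag(256, 1)·P⁻¹ = [[512, −3], [256, −2]] · [[2, −3], [1, −2]] = [[1021, −1530], [510, −764]].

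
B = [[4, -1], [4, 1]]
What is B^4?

B^2 = [[12, -5], [20, -3]]
B^3 = [[28, -17], [68, -23]]
B^4 = [[44, -45], [180, -91]]

[[44, -45], [180, -91]]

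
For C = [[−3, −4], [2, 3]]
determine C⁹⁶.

[[1, 0], [0, 1]]

C² = I (check: tr C = 0 and det C = −1), so C⁹⁶ = I since 96 is even.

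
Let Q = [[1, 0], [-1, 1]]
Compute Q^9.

Q = I + N where N = [[0, 0], [-1, 0]] is strictly lower-triangular, so N^2 = 0.
(I + N)^9 = I + 9·N = [[1, 0], [-9, 1]].

[[1, 0], [-9, 1]]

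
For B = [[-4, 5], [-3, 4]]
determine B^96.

[[1, 0], [0, 1]]

B² = I (check: tr B = 0 and det B = -1), so B^96 = I since 96 is even.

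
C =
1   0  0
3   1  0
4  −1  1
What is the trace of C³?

3

C = I + N where N = [[0, 0, 0], [3, 0, 0], [4, −1, 0]] is strictly lower-triangular, so N³ = 0.
(I + N)³ = I + 3·N + 3·N² = [[1, 0, 0], [9, 1, 0], [3, −3, 1]].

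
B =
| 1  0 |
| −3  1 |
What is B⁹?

[[1, 0], [−27, 1]]

B = I + N where N = [[0, 0], [−3, 0]] is strictly lower-triangular, so N² = 0.
(I + N)⁹ = I + 9·N = [[1, 0], [−27, 1]].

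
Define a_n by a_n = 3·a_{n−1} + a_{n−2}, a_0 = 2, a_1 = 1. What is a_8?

6305

With companion matrix A = [[3, 1], [1, 0]], [a_n, a_{n−1}]ᵀ = A·[a_{n−1}, a_{n−2}]ᵀ, so [a_8, a_7]ᵀ = A^7·[a_1, a_0]ᵀ.
A^7 = [[3927, 1189], [1189, 360]], giving [a_8, a_7]ᵀ = [[6305], [1909]].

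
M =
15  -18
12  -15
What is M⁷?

tr M = 0 and det M = -9, so the characteristic polynomial is λ² − (0)λ + (-9) with roots -3 and 3.
Eigenvectors give P = [[1, -3], [1, -2]] with P⁻¹ = [[-2, 3], [-1, 1]], and M = P·diag(-3, 3)·P⁻¹.
Then M⁷ = P·diag(-2187, 2187)·P⁻¹ = [[-2187, -6561], [-2187, -4374]] · [[-2, 3], [-1, 1]] = [[10935, -13122], [8748, -10935]].

[[10935, -13122], [8748, -10935]]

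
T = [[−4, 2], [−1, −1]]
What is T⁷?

tr T = −5 and det T = 6, so the characteristic polynomial is λ² − (−5)λ + (6) with roots −3 and −2.
Eigenvectors give P = [[2, 1], [1, 1]] with P⁻¹ = [[1, −1], [−1, 2]], and T = P·diag(−3, −2)·P⁻¹.
Then T⁷ = P·diag(−2187, −128)·P⁻¹ = [[−4374, −128], [−2187, −128]] · [[1, −1], [−1, 2]] = [[−4246, 4118], [−2059, 1931]].

[[−4246, 4118], [−2059, 1931]]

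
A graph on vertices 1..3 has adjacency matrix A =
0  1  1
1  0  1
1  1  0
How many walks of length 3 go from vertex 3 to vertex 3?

2

The number of length-3 walks from vertex 3 to vertex 3 is entry (3,3) of A³, where A is the adjacency matrix.
A² = [[2, 1, 1], [1, 2, 1], [1, 1, 2]]
A³ = [[2, 3, 3], [3, 2, 3], [3, 3, 2]]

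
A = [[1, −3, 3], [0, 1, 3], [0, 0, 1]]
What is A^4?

A = I + N where N = [[0, −3, 3], [0, 0, 3], [0, 0, 0]] is strictly upper-triangular, so N^3 = 0.
(I + N)^4 = I + 4·N + 6·N^2 = [[1, −12, −42], [0, 1, 12], [0, 0, 1]].

[[1, −12, −42], [0, 1, 12], [0, 0, 1]]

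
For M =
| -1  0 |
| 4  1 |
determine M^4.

[[1, 0], [0, 1]]

M^2 = [[1, 0], [0, 1]]
M^3 = [[-1, 0], [4, 1]]
M^4 = [[1, 0], [0, 1]]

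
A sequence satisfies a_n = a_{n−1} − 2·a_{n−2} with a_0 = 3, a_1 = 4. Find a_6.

26

With companion matrix Q = [[1, −2], [1, 0]], [a_n, a_{n−1}]ᵀ = Q·[a_{n−1}, a_{n−2}]ᵀ, so [a_6, a_5]ᵀ = Q^5·[a_1, a_0]ᵀ.
Q^5 = [[5, 2], [−1, 6]], giving [a_6, a_5]ᵀ = [[26], [14]].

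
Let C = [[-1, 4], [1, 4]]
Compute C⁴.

[[61, 300], [75, 436]]

C² = [[5, 12], [3, 20]]
C³ = [[7, 68], [17, 92]]
C⁴ = [[61, 300], [75, 436]]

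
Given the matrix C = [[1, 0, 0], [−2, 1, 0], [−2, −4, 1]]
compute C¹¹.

C = I + N where N = [[0, 0, 0], [−2, 0, 0], [−2, −4, 0]] is strictly lower-triangular, so N³ = 0.
(I + N)¹¹ = I + 11·N + 55·N² = [[1, 0, 0], [−22, 1, 0], [418, −44, 1]].

[[1, 0, 0], [−22, 1, 0], [418, −44, 1]]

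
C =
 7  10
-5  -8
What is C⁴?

[[-49, -130], [65, 146]]

tr C = -1 and det C = -6, so the characteristic polynomial is λ² − (-1)λ + (-6) with roots 2 and -3.
Eigenvectors give P = [[2, 1], [-1, -1]] with P⁻¹ = [[1, 1], [-1, -2]], and C = P·diag(2, -3)·P⁻¹.
Then C⁴ = P·diag(16, 81)·P⁻¹ = [[32, 81], [-16, -81]] · [[1, 1], [-1, -2]] = [[-49, -130], [65, 146]].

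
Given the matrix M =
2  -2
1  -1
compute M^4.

M² = M (a projection; rank 1, trace 1), so M^4 = M.

[[2, -2], [1, -1]]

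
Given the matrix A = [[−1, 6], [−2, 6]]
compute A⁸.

tr A = 5 and det A = 6, so the characteristic polynomial is λ² − (5)λ + (6) with roots 2 and 3.
Eigenvectors give P = [[2, 3], [1, 2]] with P⁻¹ = [[2, −3], [−1, 2]], and A = P·diag(2, 3)·P⁻¹.
Then A⁸ = P·diag(256, 6561)·P⁻¹ = [[512, 19683], [256, 13122]] · [[2, −3], [−1, 2]] = [[−18659, 37830], [−12610, 25476]].

[[−18659, 37830], [−12610, 25476]]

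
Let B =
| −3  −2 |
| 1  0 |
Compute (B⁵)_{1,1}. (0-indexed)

30

tr B = −3 and det B = 2, so the characteristic polynomial is λ² − (−3)λ + (2) with roots −1 and −2.
Eigenvectors give P = [[−1, −2], [1, 1]] with P⁻¹ = [[1, 2], [−1, −1]], and B = P·diag(−1, −2)·P⁻¹.
Then B⁵ = P·diag(−1, −32)·P⁻¹ = [[1, 64], [−1, −32]] · [[1, 2], [−1, −1]] = [[−63, −62], [31, 30]].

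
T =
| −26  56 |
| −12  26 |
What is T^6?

[[64, 0], [0, 64]]

tr T = 0 and det T = −4, so the characteristic polynomial is λ² − (0)λ + (−4) with roots 2 and −2.
Eigenvectors give P = [[2, 7], [1, 3]] with P⁻¹ = [[−3, 7], [1, −2]], and T = P·diag(2, −2)·P⁻¹.
Then T^6 = P·diag(64, 64)·P⁻¹ = [[128, 448], [64, 192]] · [[−3, 7], [1, −2]] = [[64, 0], [0, 64]].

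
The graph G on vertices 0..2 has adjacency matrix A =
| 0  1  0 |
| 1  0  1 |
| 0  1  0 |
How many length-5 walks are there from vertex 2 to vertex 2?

0

The number of length-5 walks from vertex 2 to vertex 2 is entry (2,2) of A⁵, where A is the adjacency matrix.
A² = [[1, 0, 1], [0, 2, 0], [1, 0, 1]]
A³ = [[0, 2, 0], [2, 0, 2], [0, 2, 0]]
A⁴ = [[2, 0, 2], [0, 4, 0], [2, 0, 2]]
A⁵ = [[0, 4, 0], [4, 0, 4], [0, 4, 0]]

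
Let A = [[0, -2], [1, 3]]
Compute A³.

tr A = 3 and det A = 2, so the characteristic polynomial is λ² − (3)λ + (2) with roots 1 and 2.
Eigenvectors give P = [[-2, -1], [1, 1]] with P⁻¹ = [[-1, -1], [1, 2]], and A = P·diag(1, 2)·P⁻¹.
Then A³ = P·diag(1, 8)·P⁻¹ = [[-2, -8], [1, 8]] · [[-1, -1], [1, 2]] = [[-6, -14], [7, 15]].

[[-6, -14], [7, 15]]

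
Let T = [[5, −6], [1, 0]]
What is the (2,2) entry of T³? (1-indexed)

−30

tr T = 5 and det T = 6, so the characteristic polynomial is λ² − (5)λ + (6) with roots 3 and 2.
Eigenvectors give P = [[3, −2], [1, −1]] with P⁻¹ = [[1, −2], [1, −3]], and T = P·diag(3, 2)·P⁻¹.
Then T³ = P·diag(27, 8)·P⁻¹ = [[81, −16], [27, −8]] · [[1, −2], [1, −3]] = [[65, −114], [19, −30]].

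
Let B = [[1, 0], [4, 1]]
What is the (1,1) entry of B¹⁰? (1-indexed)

1

B = I + N where N = [[0, 0], [4, 0]] is strictly lower-triangular, so N² = 0.
(I + N)¹⁰ = I + 10·N = [[1, 0], [40, 1]].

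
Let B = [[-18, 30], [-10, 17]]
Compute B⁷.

tr B = -1 and det B = -6, so the characteristic polynomial is λ² − (-1)λ + (-6) with roots 2 and -3.
Eigenvectors give P = [[-3, -2], [-2, -1]] with P⁻¹ = [[1, -2], [-2, 3]], and B = P·diag(2, -3)·P⁻¹.
Then B⁷ = P·diag(128, -2187)·P⁻¹ = [[-384, 4374], [-256, 2187]] · [[1, -2], [-2, 3]] = [[-9132, 13890], [-4630, 7073]].

[[-9132, 13890], [-4630, 7073]]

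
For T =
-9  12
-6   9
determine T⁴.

[[81, 0], [0, 81]]

tr T = 0 and det T = -9, so the characteristic polynomial is λ² − (0)λ + (-9) with roots 3 and -3.
Eigenvectors give P = [[1, 2], [1, 1]] with P⁻¹ = [[-1, 2], [1, -1]], and T = P·diag(3, -3)·P⁻¹.
Then T⁴ = P·diag(81, 81)·P⁻¹ = [[81, 162], [81, 81]] · [[-1, 2], [1, -1]] = [[81, 0], [0, 81]].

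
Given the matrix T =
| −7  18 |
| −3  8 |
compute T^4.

tr T = 1 and det T = −2, so the characteristic polynomial is λ² − (1)λ + (−2) with roots −1 and 2.
Eigenvectors give P = [[−3, 2], [−1, 1]] with P⁻¹ = [[−1, 2], [−1, 3]], and T = P·diag(−1, 2)·P⁻¹.
Then T^4 = P·diag(1, 16)·P⁻¹ = [[−3, 32], [−1, 16]] · [[−1, 2], [−1, 3]] = [[−29, 90], [−15, 46]].

[[−29, 90], [−15, 46]]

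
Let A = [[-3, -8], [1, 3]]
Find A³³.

[[-3, -8], [1, 3]]

A² = I (check: tr A = 0 and det A = -1), so A³³ = A since 33 is odd.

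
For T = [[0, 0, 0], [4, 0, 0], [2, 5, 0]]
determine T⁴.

T is strictly triangular, hence nilpotent: T³ = 0, so T⁴ = 0.

[[0, 0, 0], [0, 0, 0], [0, 0, 0]]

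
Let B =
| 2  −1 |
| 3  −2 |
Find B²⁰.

B² = I (check: tr B = 0 and det B = −1), so B²⁰ = I since 20 is even.

[[1, 0], [0, 1]]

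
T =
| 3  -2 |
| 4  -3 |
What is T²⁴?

[[1, 0], [0, 1]]

T² = I (check: tr T = 0 and det T = -1), so T²⁴ = I since 24 is even.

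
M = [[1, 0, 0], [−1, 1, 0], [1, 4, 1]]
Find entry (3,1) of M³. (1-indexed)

M = I + N where N = [[0, 0, 0], [−1, 0, 0], [1, 4, 0]] is strictly lower-triangular, so N³ = 0.
(I + N)³ = I + 3·N + 3·N² = [[1, 0, 0], [−3, 1, 0], [−9, 12, 1]].

−9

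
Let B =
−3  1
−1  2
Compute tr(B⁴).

71

B² = [[8, −1], [1, 3]]
B³ = [[−23, 6], [−6, 7]]
B⁴ = [[63, −11], [11, 8]]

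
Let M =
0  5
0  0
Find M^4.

M is strictly triangular, hence nilpotent: M^2 = 0, so M^4 = 0.

[[0, 0], [0, 0]]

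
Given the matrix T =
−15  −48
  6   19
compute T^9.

tr T = 4 and det T = 3, so the characteristic polynomial is λ² − (4)λ + (3) with roots 1 and 3.
Eigenvectors give P = [[−3, −8], [1, 3]] with P⁻¹ = [[−3, −8], [1, 3]], and T = P·diag(1, 3)·P⁻¹.
Then T^9 = P·diag(1, 19683)·P⁻¹ = [[−3, −157464], [1, 59049]] · [[−3, −8], [1, 3]] = [[−157455, −472368], [59046, 177139]].

[[−157455, −472368], [59046, 177139]]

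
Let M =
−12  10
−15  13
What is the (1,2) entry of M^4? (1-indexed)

130

tr M = 1 and det M = −6, so the characteristic polynomial is λ² − (1)λ + (−6) with roots 3 and −2.
Eigenvectors give P = [[2, 1], [3, 1]] with P⁻¹ = [[−1, 1], [3, −2]], and M = P·diag(3, −2)·P⁻¹.
Then M^4 = P·diag(81, 16)·P⁻¹ = [[162, 16], [243, 16]] · [[−1, 1], [3, −2]] = [[−114, 130], [−195, 211]].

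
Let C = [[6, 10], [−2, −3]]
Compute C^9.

tr C = 3 and det C = 2, so the characteristic polynomial is λ² − (3)λ + (2) with roots 2 and 1.
Eigenvectors give P = [[−5, 2], [2, −1]] with P⁻¹ = [[−1, −2], [−2, −5]], and C = P·diag(2, 1)·P⁻¹.
Then C^9 = P·diag(512, 1)·P⁻¹ = [[−2560, 2], [1024, −1]] · [[−1, −2], [−2, −5]] = [[2556, 5110], [−1022, −2043]].

[[2556, 5110], [−1022, −2043]]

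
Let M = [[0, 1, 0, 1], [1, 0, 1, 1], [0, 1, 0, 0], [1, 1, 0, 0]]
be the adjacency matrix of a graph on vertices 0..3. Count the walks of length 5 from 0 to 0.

The number of length-5 walks from vertex 0 to vertex 0 is entry (0,0) of M⁵, where M is the adjacency matrix.
M² = [[2, 1, 1, 1], [1, 3, 0, 1], [1, 0, 1, 1], [1, 1, 1, 2]]
M³ = [[2, 4, 1, 3], [4, 2, 3, 4], [1, 3, 0, 1], [3, 4, 1, 2]]
M⁴ = [[7, 6, 4, 6], [6, 11, 2, 6], [4, 2, 3, 4], [6, 6, 4, 7]]
M⁵ = [[12, 17, 6, 13], [17, 14, 11, 17], [6, 11, 2, 6], [13, 17, 6, 12]]

12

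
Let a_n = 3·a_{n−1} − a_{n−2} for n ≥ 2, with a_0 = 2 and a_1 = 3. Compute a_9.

With companion matrix M = [[3, −1], [1, 0]], [a_n, a_{n−1}]ᵀ = M·[a_{n−1}, a_{n−2}]ᵀ, so [a_9, a_8]ᵀ = M^8·[a_1, a_0]ᵀ.
M^8 = [[2584, −987], [987, −377]], giving [a_9, a_8]ᵀ = [[5778], [2207]].

5778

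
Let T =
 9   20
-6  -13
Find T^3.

[[129, 260], [-78, -157]]

tr T = -4 and det T = 3, so the characteristic polynomial is λ² − (-4)λ + (3) with roots -3 and -1.
Eigenvectors give P = [[-5, 2], [3, -1]] with P⁻¹ = [[1, 2], [3, 5]], and T = P·diag(-3, -1)·P⁻¹.
Then T^3 = P·diag(-27, -1)·P⁻¹ = [[135, -2], [-81, 1]] · [[1, 2], [3, 5]] = [[129, 260], [-78, -157]].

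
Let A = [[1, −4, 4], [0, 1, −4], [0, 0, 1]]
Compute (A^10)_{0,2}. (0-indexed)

760

A = I + N where N = [[0, −4, 4], [0, 0, −4], [0, 0, 0]] is strictly upper-triangular, so N^3 = 0.
(I + N)^10 = I + 10·N + 45·N^2 = [[1, −40, 760], [0, 1, −40], [0, 0, 1]].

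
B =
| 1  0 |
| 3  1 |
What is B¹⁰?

B = I + N where N = [[0, 0], [3, 0]] is strictly lower-triangular, so N² = 0.
(I + N)¹⁰ = I + 10·N = [[1, 0], [30, 1]].

[[1, 0], [30, 1]]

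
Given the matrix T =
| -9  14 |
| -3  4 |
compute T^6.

[[4719, -9310], [1995, -3926]]

tr T = -5 and det T = 6, so the characteristic polynomial is λ² − (-5)λ + (6) with roots -3 and -2.
Eigenvectors give P = [[7, 2], [3, 1]] with P⁻¹ = [[1, -2], [-3, 7]], and T = P·diag(-3, -2)·P⁻¹.
Then T^6 = P·diag(729, 64)·P⁻¹ = [[5103, 128], [2187, 64]] · [[1, -2], [-3, 7]] = [[4719, -9310], [1995, -3926]].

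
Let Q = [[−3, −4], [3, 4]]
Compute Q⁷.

[[−3, −4], [3, 4]]

Q² = Q (a projection; rank 1, trace 1), so Q⁷ = Q.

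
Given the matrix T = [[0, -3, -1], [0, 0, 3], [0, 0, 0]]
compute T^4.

[[0, 0, 0], [0, 0, 0], [0, 0, 0]]

T is strictly triangular, hence nilpotent: T^3 = 0, so T^4 = 0.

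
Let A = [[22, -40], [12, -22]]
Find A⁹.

tr A = 0 and det A = -4, so the characteristic polynomial is λ² − (0)λ + (-4) with roots 2 and -2.
Eigenvectors give P = [[2, -5], [1, -3]] with P⁻¹ = [[3, -5], [1, -2]], and A = P·diag(2, -2)·P⁻¹.
Then A⁹ = P·diag(512, -512)·P⁻¹ = [[1024, 2560], [512, 1536]] · [[3, -5], [1, -2]] = [[5632, -10240], [3072, -5632]].

[[5632, -10240], [3072, -5632]]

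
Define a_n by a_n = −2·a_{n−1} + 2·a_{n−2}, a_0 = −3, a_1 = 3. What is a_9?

With companion matrix Q = [[−2, 2], [1, 0]], [a_n, a_{n−1}]ᵀ = Q·[a_{n−1}, a_{n−2}]ᵀ, so [a_9, a_8]ᵀ = Q^8·[a_1, a_0]ᵀ.
Q^8 = [[2448, −1792], [−896, 656]], giving [a_9, a_8]ᵀ = [[12720], [−4656]].

12720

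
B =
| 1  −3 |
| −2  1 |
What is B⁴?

[[73, −84], [−56, 73]]

B² = [[7, −6], [−4, 7]]
B³ = [[19, −27], [−18, 19]]
B⁴ = [[73, −84], [−56, 73]]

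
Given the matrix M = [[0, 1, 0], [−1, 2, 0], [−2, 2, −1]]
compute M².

[[−1, 2, 0], [−2, 3, 0], [0, 0, 1]]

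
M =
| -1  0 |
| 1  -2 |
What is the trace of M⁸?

257

tr M = -3 and det M = 2, so the characteristic polynomial is λ² − (-3)λ + (2) with roots -2 and -1.
Eigenvectors give P = [[0, 1], [-1, 1]] with P⁻¹ = [[1, -1], [1, 0]], and M = P·diag(-2, -1)·P⁻¹.
Then M⁸ = P·diag(256, 1)·P⁻¹ = [[0, 1], [-256, 1]] · [[1, -1], [1, 0]] = [[1, 0], [-255, 256]].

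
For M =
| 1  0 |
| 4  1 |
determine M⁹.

[[1, 0], [36, 1]]

M = I + N where N = [[0, 0], [4, 0]] is strictly lower-triangular, so N² = 0.
(I + N)⁹ = I + 9·N = [[1, 0], [36, 1]].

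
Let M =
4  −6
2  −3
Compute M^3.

[[4, −6], [2, −3]]

M² = M (a projection; rank 1, trace 1), so M^3 = M.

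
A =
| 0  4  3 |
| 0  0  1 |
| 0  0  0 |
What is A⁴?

A is strictly triangular, hence nilpotent: A³ = 0, so A⁴ = 0.

[[0, 0, 0], [0, 0, 0], [0, 0, 0]]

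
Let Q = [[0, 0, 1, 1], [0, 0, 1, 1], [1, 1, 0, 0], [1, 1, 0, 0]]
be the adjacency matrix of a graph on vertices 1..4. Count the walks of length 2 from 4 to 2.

The number of length-2 walks from vertex 4 to vertex 2 is entry (4,2) of Q^2, where Q is the adjacency matrix.
Q^2 = [[2, 2, 0, 0], [2, 2, 0, 0], [0, 0, 2, 2], [0, 0, 2, 2]]

0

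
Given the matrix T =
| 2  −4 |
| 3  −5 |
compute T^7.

tr T = −3 and det T = 2, so the characteristic polynomial is λ² − (−3)λ + (2) with roots −1 and −2.
Eigenvectors give P = [[4, 1], [3, 1]] with P⁻¹ = [[1, −1], [−3, 4]], and T = P·diag(−1, −2)·P⁻¹.
Then T^7 = P·diag(−1, −128)·P⁻¹ = [[−4, −128], [−3, −128]] · [[1, −1], [−3, 4]] = [[380, −508], [381, −509]].

[[380, −508], [381, −509]]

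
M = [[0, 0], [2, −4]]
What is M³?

M² = [[0, 0], [−8, 16]]
M³ = [[0, 0], [32, −64]]

[[0, 0], [32, −64]]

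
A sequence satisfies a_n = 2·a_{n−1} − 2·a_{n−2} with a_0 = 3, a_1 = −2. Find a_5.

8

With companion matrix M = [[2, −2], [1, 0]], [a_n, a_{n−1}]ᵀ = M·[a_{n−1}, a_{n−2}]ᵀ, so [a_5, a_4]ᵀ = M⁴·[a_1, a_0]ᵀ.
M⁴ = [[−4, 0], [0, −4]], giving [a_5, a_4]ᵀ = [[8], [−12]].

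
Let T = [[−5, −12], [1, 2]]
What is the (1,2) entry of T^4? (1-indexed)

180

tr T = −3 and det T = 2, so the characteristic polynomial is λ² − (−3)λ + (2) with roots −1 and −2.
Eigenvectors give P = [[−3, 4], [1, −1]] with P⁻¹ = [[1, 4], [1, 3]], and T = P·diag(−1, −2)·P⁻¹.
Then T^4 = P·diag(1, 16)·P⁻¹ = [[−3, 64], [1, −16]] · [[1, 4], [1, 3]] = [[61, 180], [−15, −44]].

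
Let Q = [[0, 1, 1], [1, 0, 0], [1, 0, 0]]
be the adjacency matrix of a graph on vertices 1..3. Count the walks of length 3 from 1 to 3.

The number of length-3 walks from vertex 1 to vertex 3 is entry (1,3) of Q³, where Q is the adjacency matrix.
Q² = [[2, 0, 0], [0, 1, 1], [0, 1, 1]]
Q³ = [[0, 2, 2], [2, 0, 0], [2, 0, 0]]

2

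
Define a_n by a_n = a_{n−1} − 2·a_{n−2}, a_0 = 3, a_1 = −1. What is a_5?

19

With companion matrix C = [[1, −2], [1, 0]], [a_n, a_{n−1}]ᵀ = C·[a_{n−1}, a_{n−2}]ᵀ, so [a_5, a_4]ᵀ = C⁴·[a_1, a_0]ᵀ.
C⁴ = [[−1, 6], [−3, 2]], giving [a_5, a_4]ᵀ = [[19], [9]].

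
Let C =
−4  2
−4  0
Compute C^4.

C^2 = [[8, −8], [16, −8]]
C^3 = [[0, 16], [−32, 32]]
C^4 = [[−64, 0], [0, −64]]

[[−64, 0], [0, −64]]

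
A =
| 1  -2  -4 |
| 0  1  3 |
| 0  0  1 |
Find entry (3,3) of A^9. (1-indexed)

A = I + N where N = [[0, -2, -4], [0, 0, 3], [0, 0, 0]] is strictly upper-triangular, so N^3 = 0.
(I + N)^9 = I + 9·N + 36·N^2 = [[1, -18, -252], [0, 1, 27], [0, 0, 1]].

1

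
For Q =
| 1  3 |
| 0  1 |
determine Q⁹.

[[1, 27], [0, 1]]

Q = I + N where N = [[0, 3], [0, 0]] is strictly upper-triangular, so N² = 0.
(I + N)⁹ = I + 9·N = [[1, 27], [0, 1]].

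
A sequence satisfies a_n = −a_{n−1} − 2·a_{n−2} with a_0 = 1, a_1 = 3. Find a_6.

With companion matrix M = [[−1, −2], [1, 0]], [a_n, a_{n−1}]ᵀ = M·[a_{n−1}, a_{n−2}]ᵀ, so [a_6, a_5]ᵀ = M⁵·[a_1, a_0]ᵀ.
M⁵ = [[−5, 2], [−1, −6]], giving [a_6, a_5]ᵀ = [[−13], [−9]].

−13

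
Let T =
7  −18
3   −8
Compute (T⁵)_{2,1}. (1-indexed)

33

tr T = −1 and det T = −2, so the characteristic polynomial is λ² − (−1)λ + (−2) with roots −2 and 1.
Eigenvectors give P = [[−2, −3], [−1, −1]] with P⁻¹ = [[1, −3], [−1, 2]], and T = P·diag(−2, 1)·P⁻¹.
Then T⁵ = P·diag(−32, 1)·P⁻¹ = [[64, −3], [32, −1]] · [[1, −3], [−1, 2]] = [[67, −198], [33, −98]].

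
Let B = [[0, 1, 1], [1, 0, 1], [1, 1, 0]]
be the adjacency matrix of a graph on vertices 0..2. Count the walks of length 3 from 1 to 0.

The number of length-3 walks from vertex 1 to vertex 0 is entry (1,0) of B^3, where B is the adjacency matrix.
B^2 = [[2, 1, 1], [1, 2, 1], [1, 1, 2]]
B^3 = [[2, 3, 3], [3, 2, 3], [3, 3, 2]]

3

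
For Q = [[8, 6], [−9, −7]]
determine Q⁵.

[[98, 66], [−99, −67]]

tr Q = 1 and det Q = −2, so the characteristic polynomial is λ² − (1)λ + (−2) with roots −1 and 2.
Eigenvectors give P = [[2, −1], [−3, 1]] with P⁻¹ = [[−1, −1], [−3, −2]], and Q = P·diag(−1, 2)·P⁻¹.
Then Q⁵ = P·diag(−1, 32)·P⁻¹ = [[−2, −32], [3, 32]] · [[−1, −1], [−3, −2]] = [[98, 66], [−99, −67]].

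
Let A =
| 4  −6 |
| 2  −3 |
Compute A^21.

A² = A (a projection; rank 1, trace 1), so A^21 = A.

[[4, −6], [2, −3]]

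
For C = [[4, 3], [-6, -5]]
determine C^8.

tr C = -1 and det C = -2, so the characteristic polynomial is λ² − (-1)λ + (-2) with roots -2 and 1.
Eigenvectors give P = [[1, -1], [-2, 1]] with P⁻¹ = [[-1, -1], [-2, -1]], and C = P·diag(-2, 1)·P⁻¹.
Then C^8 = P·diag(256, 1)·P⁻¹ = [[256, -1], [-512, 1]] · [[-1, -1], [-2, -1]] = [[-254, -255], [510, 511]].

[[-254, -255], [510, 511]]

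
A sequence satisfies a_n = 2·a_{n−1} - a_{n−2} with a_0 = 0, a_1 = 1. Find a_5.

With companion matrix A = [[2, -1], [1, 0]], [a_n, a_{n−1}]ᵀ = A·[a_{n−1}, a_{n−2}]ᵀ, so [a_5, a_4]ᵀ = A⁴·[a_1, a_0]ᵀ.
A⁴ = [[5, -4], [4, -3]], giving [a_5, a_4]ᵀ = [[5], [4]].

5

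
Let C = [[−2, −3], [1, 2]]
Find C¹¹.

C² = I (check: tr C = 0 and det C = −1), so C¹¹ = C since 11 is odd.

[[−2, −3], [1, 2]]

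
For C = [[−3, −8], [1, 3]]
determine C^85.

C² = I (check: tr C = 0 and det C = −1), so C^85 = C since 85 is odd.

[[−3, −8], [1, 3]]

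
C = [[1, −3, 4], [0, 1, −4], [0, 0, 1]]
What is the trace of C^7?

3

C = I + N where N = [[0, −3, 4], [0, 0, −4], [0, 0, 0]] is strictly upper-triangular, so N^3 = 0.
(I + N)^7 = I + 7·N + 21·N^2 = [[1, −21, 280], [0, 1, −28], [0, 0, 1]].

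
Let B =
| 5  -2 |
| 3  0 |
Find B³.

[[65, -38], [57, -30]]

tr B = 5 and det B = 6, so the characteristic polynomial is λ² − (5)λ + (6) with roots 3 and 2.
Eigenvectors give P = [[1, 2], [1, 3]] with P⁻¹ = [[3, -2], [-1, 1]], and B = P·diag(3, 2)·P⁻¹.
Then B³ = P·diag(27, 8)·P⁻¹ = [[27, 16], [27, 24]] · [[3, -2], [-1, 1]] = [[65, -38], [57, -30]].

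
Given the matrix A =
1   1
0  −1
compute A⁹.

[[1, 1], [0, −1]]

A² = I (check: tr A = 0 and det A = −1), so A⁹ = A since 9 is odd.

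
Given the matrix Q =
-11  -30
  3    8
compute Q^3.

tr Q = -3 and det Q = 2, so the characteristic polynomial is λ² − (-3)λ + (2) with roots -1 and -2.
Eigenvectors give P = [[3, -10], [-1, 3]] with P⁻¹ = [[-3, -10], [-1, -3]], and Q = P·diag(-1, -2)·P⁻¹.
Then Q^3 = P·diag(-1, -8)·P⁻¹ = [[-3, 80], [1, -24]] · [[-3, -10], [-1, -3]] = [[-71, -210], [21, 62]].

[[-71, -210], [21, 62]]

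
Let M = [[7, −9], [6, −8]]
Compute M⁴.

[[−29, 45], [−30, 46]]

tr M = −1 and det M = −2, so the characteristic polynomial is λ² − (−1)λ + (−2) with roots 1 and −2.
Eigenvectors give P = [[−3, 1], [−2, 1]] with P⁻¹ = [[−1, 1], [−2, 3]], and M = P·diag(1, −2)·P⁻¹.
Then M⁴ = P·diag(1, 16)·P⁻¹ = [[−3, 16], [−2, 16]] · [[−1, 1], [−2, 3]] = [[−29, 45], [−30, 46]].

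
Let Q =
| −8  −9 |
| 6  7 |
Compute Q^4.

[[46, 45], [−30, −29]]

tr Q = −1 and det Q = −2, so the characteristic polynomial is λ² − (−1)λ + (−2) with roots −2 and 1.
Eigenvectors give P = [[3, −1], [−2, 1]] with P⁻¹ = [[1, 1], [2, 3]], and Q = P·diag(−2, 1)·P⁻¹.
Then Q^4 = P·diag(16, 1)·P⁻¹ = [[48, −1], [−32, 1]] · [[1, 1], [2, 3]] = [[46, 45], [−30, −29]].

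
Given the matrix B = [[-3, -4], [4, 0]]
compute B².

[[-7, 12], [-12, -16]]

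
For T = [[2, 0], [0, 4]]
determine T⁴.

[[16, 0], [0, 256]]

T² = [[4, 0], [0, 16]]
T³ = [[8, 0], [0, 64]]
T⁴ = [[16, 0], [0, 256]]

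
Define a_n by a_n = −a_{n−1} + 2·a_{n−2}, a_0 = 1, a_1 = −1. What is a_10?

With companion matrix C = [[−1, 2], [1, 0]], [a_n, a_{n−1}]ᵀ = C·[a_{n−1}, a_{n−2}]ᵀ, so [a_10, a_9]ᵀ = C^9·[a_1, a_0]ᵀ.
C^9 = [[−341, 342], [171, −170]], giving [a_10, a_9]ᵀ = [[683], [−341]].

683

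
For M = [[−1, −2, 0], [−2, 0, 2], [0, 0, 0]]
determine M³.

[[−9, −10, 4], [−10, −4, 8], [0, 0, 0]]

M² = [[5, 2, −4], [2, 4, 0], [0, 0, 0]]
M³ = [[−9, −10, 4], [−10, −4, 8], [0, 0, 0]]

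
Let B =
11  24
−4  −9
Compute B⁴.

[[241, 480], [−80, −159]]

tr B = 2 and det B = −3, so the characteristic polynomial is λ² − (2)λ + (−3) with roots 3 and −1.
Eigenvectors give P = [[3, −2], [−1, 1]] with P⁻¹ = [[1, 2], [1, 3]], and B = P·diag(3, −1)·P⁻¹.
Then B⁴ = P·diag(81, 1)·P⁻¹ = [[243, −2], [−81, 1]] · [[1, 2], [1, 3]] = [[241, 480], [−80, −159]].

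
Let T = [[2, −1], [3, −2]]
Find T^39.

[[2, −1], [3, −2]]

T² = I (check: tr T = 0 and det T = −1), so T^39 = T since 39 is odd.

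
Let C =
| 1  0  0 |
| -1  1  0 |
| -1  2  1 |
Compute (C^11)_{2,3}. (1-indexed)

C = I + N where N = [[0, 0, 0], [-1, 0, 0], [-1, 2, 0]] is strictly lower-triangular, so N^3 = 0.
(I + N)^11 = I + 11·N + 55·N^2 = [[1, 0, 0], [-11, 1, 0], [-121, 22, 1]].

0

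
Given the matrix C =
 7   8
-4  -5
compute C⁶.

tr C = 2 and det C = -3, so the characteristic polynomial is λ² − (2)λ + (-3) with roots 3 and -1.
Eigenvectors give P = [[-2, -1], [1, 1]] with P⁻¹ = [[-1, -1], [1, 2]], and C = P·diag(3, -1)·P⁻¹.
Then C⁶ = P·diag(729, 1)·P⁻¹ = [[-1458, -1], [729, 1]] · [[-1, -1], [1, 2]] = [[1457, 1456], [-728, -727]].

[[1457, 1456], [-728, -727]]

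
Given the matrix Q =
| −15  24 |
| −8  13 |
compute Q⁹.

tr Q = −2 and det Q = −3, so the characteristic polynomial is λ² − (−2)λ + (−3) with roots 1 and −3.
Eigenvectors give P = [[−3, 2], [−2, 1]] with P⁻¹ = [[1, −2], [2, −3]], and Q = P·diag(1, −3)·P⁻¹.
Then Q⁹ = P·diag(1, −19683)·P⁻¹ = [[−3, −39366], [−2, −19683]] · [[1, −2], [2, −3]] = [[−78735, 118104], [−39368, 59053]].

[[−78735, 118104], [−39368, 59053]]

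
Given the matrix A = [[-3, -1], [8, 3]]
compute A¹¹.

[[-3, -1], [8, 3]]

A² = I (check: tr A = 0 and det A = -1), so A¹¹ = A since 11 is odd.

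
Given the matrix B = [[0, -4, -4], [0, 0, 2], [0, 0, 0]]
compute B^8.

[[0, 0, 0], [0, 0, 0], [0, 0, 0]]

B is strictly triangular, hence nilpotent: B^3 = 0, so B^8 = 0.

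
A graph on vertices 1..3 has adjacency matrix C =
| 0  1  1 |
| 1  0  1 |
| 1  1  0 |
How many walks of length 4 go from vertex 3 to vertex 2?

5

The number of length-4 walks from vertex 3 to vertex 2 is entry (3,2) of C^4, where C is the adjacency matrix.
C^2 = [[2, 1, 1], [1, 2, 1], [1, 1, 2]]
C^3 = [[2, 3, 3], [3, 2, 3], [3, 3, 2]]
C^4 = [[6, 5, 5], [5, 6, 5], [5, 5, 6]]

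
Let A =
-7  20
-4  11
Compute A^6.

[[-2911, 7280], [-1456, 3641]]

tr A = 4 and det A = 3, so the characteristic polynomial is λ² − (4)λ + (3) with roots 1 and 3.
Eigenvectors give P = [[5, 2], [2, 1]] with P⁻¹ = [[1, -2], [-2, 5]], and A = P·diag(1, 3)·P⁻¹.
Then A^6 = P·diag(1, 729)·P⁻¹ = [[5, 1458], [2, 729]] · [[1, -2], [-2, 5]] = [[-2911, 7280], [-1456, 3641]].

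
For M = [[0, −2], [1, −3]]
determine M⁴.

[[−14, 30], [−15, 31]]

tr M = −3 and det M = 2, so the characteristic polynomial is λ² − (−3)λ + (2) with roots −2 and −1.
Eigenvectors give P = [[−1, 2], [−1, 1]] with P⁻¹ = [[1, −2], [1, −1]], and M = P·diag(−2, −1)·P⁻¹.
Then M⁴ = P·diag(16, 1)·P⁻¹ = [[−16, 2], [−16, 1]] · [[1, −2], [1, −1]] = [[−14, 30], [−15, 31]].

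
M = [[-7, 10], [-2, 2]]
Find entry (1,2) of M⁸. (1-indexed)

tr M = -5 and det M = 6, so the characteristic polynomial is λ² − (-5)λ + (6) with roots -2 and -3.
Eigenvectors give P = [[2, -5], [1, -2]] with P⁻¹ = [[-2, 5], [-1, 2]], and M = P·diag(-2, -3)·P⁻¹.
Then M⁸ = P·diag(256, 6561)·P⁻¹ = [[512, -32805], [256, -13122]] · [[-2, 5], [-1, 2]] = [[31781, -63050], [12610, -24964]].

-63050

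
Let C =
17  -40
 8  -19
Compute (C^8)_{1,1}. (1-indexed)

tr C = -2 and det C = -3, so the characteristic polynomial is λ² − (-2)λ + (-3) with roots 1 and -3.
Eigenvectors give P = [[5, 2], [2, 1]] with P⁻¹ = [[1, -2], [-2, 5]], and C = P·diag(1, -3)·P⁻¹.
Then C^8 = P·diag(1, 6561)·P⁻¹ = [[5, 13122], [2, 6561]] · [[1, -2], [-2, 5]] = [[-26239, 65600], [-13120, 32801]].

-26239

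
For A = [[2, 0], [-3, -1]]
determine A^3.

tr A = 1 and det A = -2, so the characteristic polynomial is λ² − (1)λ + (-2) with roots -1 and 2.
Eigenvectors give P = [[0, -1], [1, 1]] with P⁻¹ = [[1, 1], [-1, 0]], and A = P·diag(-1, 2)·P⁻¹.
Then A^3 = P·diag(-1, 8)·P⁻¹ = [[0, -8], [-1, 8]] · [[1, 1], [-1, 0]] = [[8, 0], [-9, -1]].

[[8, 0], [-9, -1]]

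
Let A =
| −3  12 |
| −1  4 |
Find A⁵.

[[−3, 12], [−1, 4]]

A² = A (a projection; rank 1, trace 1), so A⁵ = A.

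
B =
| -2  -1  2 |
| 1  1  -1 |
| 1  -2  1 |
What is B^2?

[[5, -3, -1], [-2, 2, 0], [-3, -5, 5]]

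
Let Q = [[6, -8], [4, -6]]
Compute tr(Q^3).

0

tr Q = 0 and det Q = -4, so the characteristic polynomial is λ² − (0)λ + (-4) with roots -2 and 2.
Eigenvectors give P = [[1, 2], [1, 1]] with P⁻¹ = [[-1, 2], [1, -1]], and Q = P·diag(-2, 2)·P⁻¹.
Then Q^3 = P·diag(-8, 8)·P⁻¹ = [[-8, 16], [-8, 8]] · [[-1, 2], [1, -1]] = [[24, -32], [16, -24]].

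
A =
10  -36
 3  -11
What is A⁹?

tr A = -1 and det A = -2, so the characteristic polynomial is λ² − (-1)λ + (-2) with roots -2 and 1.
Eigenvectors give P = [[3, 4], [1, 1]] with P⁻¹ = [[-1, 4], [1, -3]], and A = P·diag(-2, 1)·P⁻¹.
Then A⁹ = P·diag(-512, 1)·P⁻¹ = [[-1536, 4], [-512, 1]] · [[-1, 4], [1, -3]] = [[1540, -6156], [513, -2051]].

[[1540, -6156], [513, -2051]]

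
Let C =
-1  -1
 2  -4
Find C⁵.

tr C = -5 and det C = 6, so the characteristic polynomial is λ² − (-5)λ + (6) with roots -3 and -2.
Eigenvectors give P = [[-1, 1], [-2, 1]] with P⁻¹ = [[1, -1], [2, -1]], and C = P·diag(-3, -2)·P⁻¹.
Then C⁵ = P·diag(-243, -32)·P⁻¹ = [[243, -32], [486, -32]] · [[1, -1], [2, -1]] = [[179, -211], [422, -454]].

[[179, -211], [422, -454]]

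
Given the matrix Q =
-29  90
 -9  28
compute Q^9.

tr Q = -1 and det Q = -2, so the characteristic polynomial is λ² − (-1)λ + (-2) with roots 1 and -2.
Eigenvectors give P = [[-3, -10], [-1, -3]] with P⁻¹ = [[3, -10], [-1, 3]], and Q = P·diag(1, -2)·P⁻¹.
Then Q^9 = P·diag(1, -512)·P⁻¹ = [[-3, 5120], [-1, 1536]] · [[3, -10], [-1, 3]] = [[-5129, 15390], [-1539, 4618]].

[[-5129, 15390], [-1539, 4618]]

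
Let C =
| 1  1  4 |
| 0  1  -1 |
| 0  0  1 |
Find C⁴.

[[1, 4, 10], [0, 1, -4], [0, 0, 1]]

C = I + N where N = [[0, 1, 4], [0, 0, -1], [0, 0, 0]] is strictly upper-triangular, so N³ = 0.
(I + N)⁴ = I + 4·N + 6·N² = [[1, 4, 10], [0, 1, -4], [0, 0, 1]].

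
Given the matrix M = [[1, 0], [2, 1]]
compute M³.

M = I + N where N = [[0, 0], [2, 0]] is strictly lower-triangular, so N² = 0.
(I + N)³ = I + 3·N = [[1, 0], [6, 1]].

[[1, 0], [6, 1]]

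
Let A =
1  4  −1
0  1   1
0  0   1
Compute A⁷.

[[1, 28, 77], [0, 1, 7], [0, 0, 1]]

A = I + N where N = [[0, 4, −1], [0, 0, 1], [0, 0, 0]] is strictly upper-triangular, so N³ = 0.
(I + N)⁷ = I + 7·N + 21·N² = [[1, 28, 77], [0, 1, 7], [0, 0, 1]].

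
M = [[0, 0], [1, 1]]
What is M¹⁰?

[[0, 0], [1, 1]]

M² = M (a projection; rank 1, trace 1), so M¹⁰ = M.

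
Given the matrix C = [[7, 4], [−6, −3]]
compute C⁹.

[[59047, 39364], [−59046, −39363]]

tr C = 4 and det C = 3, so the characteristic polynomial is λ² − (4)λ + (3) with roots 3 and 1.
Eigenvectors give P = [[−1, −2], [1, 3]] with P⁻¹ = [[−3, −2], [1, 1]], and C = P·diag(3, 1)·P⁻¹.
Then C⁹ = P·diag(19683, 1)·P⁻¹ = [[−19683, −2], [19683, 3]] · [[−3, −2], [1, 1]] = [[59047, 39364], [−59046, −39363]].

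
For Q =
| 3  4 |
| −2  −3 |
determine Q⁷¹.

[[3, 4], [−2, −3]]

Q² = I (check: tr Q = 0 and det Q = −1), so Q⁷¹ = Q since 71 is odd.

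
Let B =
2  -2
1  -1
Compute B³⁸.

[[2, -2], [1, -1]]

B² = B (a projection; rank 1, trace 1), so B³⁸ = B.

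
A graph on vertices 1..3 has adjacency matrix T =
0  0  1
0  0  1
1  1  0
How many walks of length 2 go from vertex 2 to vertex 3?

The number of length-2 walks from vertex 2 to vertex 3 is entry (2,3) of T^2, where T is the adjacency matrix.
T^2 = [[1, 1, 0], [1, 1, 0], [0, 0, 2]]

0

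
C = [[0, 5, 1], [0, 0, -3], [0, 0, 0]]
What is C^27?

[[0, 0, 0], [0, 0, 0], [0, 0, 0]]

C is strictly triangular, hence nilpotent: C^3 = 0, so C^27 = 0.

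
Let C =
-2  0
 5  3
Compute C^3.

[[-8, 0], [35, 27]]

tr C = 1 and det C = -6, so the characteristic polynomial is λ² − (1)λ + (-6) with roots -2 and 3.
Eigenvectors give P = [[1, 0], [-1, -1]] with P⁻¹ = [[1, 0], [-1, -1]], and C = P·diag(-2, 3)·P⁻¹.
Then C^3 = P·diag(-8, 27)·P⁻¹ = [[-8, 0], [8, -27]] · [[1, 0], [-1, -1]] = [[-8, 0], [35, 27]].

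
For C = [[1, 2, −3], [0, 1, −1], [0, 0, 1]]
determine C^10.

[[1, 20, −120], [0, 1, −10], [0, 0, 1]]

C = I + N where N = [[0, 2, −3], [0, 0, −1], [0, 0, 0]] is strictly upper-triangular, so N^3 = 0.
(I + N)^10 = I + 10·N + 45·N^2 = [[1, 20, −120], [0, 1, −10], [0, 0, 1]].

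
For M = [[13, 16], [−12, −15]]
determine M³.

tr M = −2 and det M = −3, so the characteristic polynomial is λ² − (−2)λ + (−3) with roots −3 and 1.
Eigenvectors give P = [[−1, −4], [1, 3]] with P⁻¹ = [[3, 4], [−1, −1]], and M = P·diag(−3, 1)·P⁻¹.
Then M³ = P·diag(−27, 1)·P⁻¹ = [[27, −4], [−27, 3]] · [[3, 4], [−1, −1]] = [[85, 112], [−84, −111]].

[[85, 112], [−84, −111]]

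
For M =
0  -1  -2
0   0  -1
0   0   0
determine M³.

[[0, 0, 0], [0, 0, 0], [0, 0, 0]]

M is strictly triangular, hence nilpotent: M³ = 0, so M³ = 0.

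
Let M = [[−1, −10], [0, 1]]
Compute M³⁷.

[[−1, −10], [0, 1]]

M² = I (check: tr M = 0 and det M = −1), so M³⁷ = M since 37 is odd.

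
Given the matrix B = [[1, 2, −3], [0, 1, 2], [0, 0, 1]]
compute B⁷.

B = I + N where N = [[0, 2, −3], [0, 0, 2], [0, 0, 0]] is strictly upper-triangular, so N³ = 0.
(I + N)⁷ = I + 7·N + 21·N² = [[1, 14, 63], [0, 1, 14], [0, 0, 1]].

[[1, 14, 63], [0, 1, 14], [0, 0, 1]]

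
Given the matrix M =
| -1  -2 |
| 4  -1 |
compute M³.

[[23, 10], [-20, 23]]

M² = [[-7, 4], [-8, -7]]
M³ = [[23, 10], [-20, 23]]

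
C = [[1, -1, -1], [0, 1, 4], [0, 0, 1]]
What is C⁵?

[[1, -5, -45], [0, 1, 20], [0, 0, 1]]

C = I + N where N = [[0, -1, -1], [0, 0, 4], [0, 0, 0]] is strictly upper-triangular, so N³ = 0.
(I + N)⁵ = I + 5·N + 10·N² = [[1, -5, -45], [0, 1, 20], [0, 0, 1]].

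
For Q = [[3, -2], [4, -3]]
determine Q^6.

[[1, 0], [0, 1]]

Q² = I (check: tr Q = 0 and det Q = -1), so Q^6 = I since 6 is even.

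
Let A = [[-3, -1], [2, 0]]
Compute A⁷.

[[-255, -127], [254, 126]]

tr A = -3 and det A = 2, so the characteristic polynomial is λ² − (-3)λ + (2) with roots -2 and -1.
Eigenvectors give P = [[-1, -1], [1, 2]] with P⁻¹ = [[-2, -1], [1, 1]], and A = P·diag(-2, -1)·P⁻¹.
Then A⁷ = P·diag(-128, -1)·P⁻¹ = [[128, 1], [-128, -2]] · [[-2, -1], [1, 1]] = [[-255, -127], [254, 126]].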